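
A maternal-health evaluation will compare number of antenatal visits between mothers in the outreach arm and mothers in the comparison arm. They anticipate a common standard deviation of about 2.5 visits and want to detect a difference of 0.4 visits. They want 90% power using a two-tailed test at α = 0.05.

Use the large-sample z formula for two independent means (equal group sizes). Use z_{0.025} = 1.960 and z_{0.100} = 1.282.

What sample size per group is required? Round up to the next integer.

n = 822 per group

n = (z_{α/2} + z_β)² · (σ₁² + σ₂²) / δ²
  = (1.960 + 1.282)² · (2·2.5² = 12.5) / 0.4²
  = 10.5106 · 12.5 / 0.16
  = 821.14
Round up → n = 822 per group.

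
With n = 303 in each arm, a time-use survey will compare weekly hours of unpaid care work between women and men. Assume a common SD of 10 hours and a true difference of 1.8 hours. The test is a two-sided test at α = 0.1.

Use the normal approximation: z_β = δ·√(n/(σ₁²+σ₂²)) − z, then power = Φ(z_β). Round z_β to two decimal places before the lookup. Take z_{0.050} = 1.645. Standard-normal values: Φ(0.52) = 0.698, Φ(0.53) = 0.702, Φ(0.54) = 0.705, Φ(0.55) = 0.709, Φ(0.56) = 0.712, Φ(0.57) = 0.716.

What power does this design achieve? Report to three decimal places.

Power ≈ 0.716

z_β = δ·√(n/(σ₁²+σ₂²)) − z_{α/2}
    = 1.8 · √(303/200) − 1.645
    = 1.8 · 1.23085 − 1.645
    = 2.2155 − 1.645 = 0.5705 → 0.57
Power = Φ(0.57) = 0.716.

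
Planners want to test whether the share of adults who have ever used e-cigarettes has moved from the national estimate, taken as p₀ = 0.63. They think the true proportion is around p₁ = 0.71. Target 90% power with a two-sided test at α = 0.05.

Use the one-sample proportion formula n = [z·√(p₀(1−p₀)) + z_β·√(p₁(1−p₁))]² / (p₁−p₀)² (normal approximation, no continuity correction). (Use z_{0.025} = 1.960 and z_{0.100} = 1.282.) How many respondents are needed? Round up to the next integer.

n = [z_{α/2}·√(p₀q₀) + z_β·√(p₁q₁)]² / (p₁ − p₀)²
  = [1.960·√(0.63·0.37) + 1.282·√(0.71·0.29)]² / (0.08)²
  = [1.960·0.4828 + 1.282·0.4538]² / 0.0064
  = [1.5280]² / 0.0064
  = 364.82
Round up → n = 365.

n = 365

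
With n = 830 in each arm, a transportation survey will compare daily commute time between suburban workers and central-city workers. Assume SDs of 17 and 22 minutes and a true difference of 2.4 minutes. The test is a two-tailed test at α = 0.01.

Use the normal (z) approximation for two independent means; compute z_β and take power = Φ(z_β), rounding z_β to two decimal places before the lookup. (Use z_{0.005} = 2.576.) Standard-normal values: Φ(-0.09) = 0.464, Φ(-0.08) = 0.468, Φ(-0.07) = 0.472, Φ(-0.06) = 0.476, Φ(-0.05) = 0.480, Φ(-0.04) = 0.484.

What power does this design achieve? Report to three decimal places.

Power ≈ 0.464

z_β = δ·√(n/(σ₁²+σ₂²)) − z_{α/2}
    = 2.4 · √(830/773) − 2.576
    = 2.4 · 1.03621 − 2.576
    = 2.4869 − 2.576 = -0.0891 → -0.09
Power = Φ(-0.09) = 0.464.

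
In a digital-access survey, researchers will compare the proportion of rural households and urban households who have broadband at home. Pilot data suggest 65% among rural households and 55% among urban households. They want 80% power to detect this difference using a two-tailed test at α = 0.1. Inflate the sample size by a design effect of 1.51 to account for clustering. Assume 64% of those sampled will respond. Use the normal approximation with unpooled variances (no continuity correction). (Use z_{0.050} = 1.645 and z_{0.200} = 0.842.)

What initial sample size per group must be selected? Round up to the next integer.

n = (z_{α/2} + z_β)² · [p₁(1−p₁) + p₂(1−p₂)] / (p₁ − p₂)²
  = (1.645 + 0.842)² · (0.65·0.35 + 0.55·0.45) / (0.10)²
  = (2.487)² · (0.2275 + 0.2475) / 0.0100
  = 6.1852 · 0.4750 / 0.0100
  = 293.80
Design effect: 1.51 × 293.80 = 443.63.
Adjust for 64% response: 443.63 / 0.64 = 693.17.
Round up → n = 694 per group.

n = 694 per group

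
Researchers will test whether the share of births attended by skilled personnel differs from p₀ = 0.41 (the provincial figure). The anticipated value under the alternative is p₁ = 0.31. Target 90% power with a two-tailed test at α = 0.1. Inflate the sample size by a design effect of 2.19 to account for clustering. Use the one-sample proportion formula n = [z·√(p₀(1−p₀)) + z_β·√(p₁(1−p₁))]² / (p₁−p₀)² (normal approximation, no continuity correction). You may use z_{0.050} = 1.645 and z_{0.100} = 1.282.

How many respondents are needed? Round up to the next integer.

n = [z_{α/2}·√(p₀q₀) + z_β·√(p₁q₁)]² / (p₁ − p₀)²
  = [1.645·√(0.41·0.59) + 1.282·√(0.31·0.69)]² / (-0.10)²
  = [1.645·0.4918 + 1.282·0.4625]² / 0.0100
  = [1.4020]² / 0.0100
  = 196.56
Design effect: 2.19 × 196.56 = 430.46.
Round up → n = 431.

n = 431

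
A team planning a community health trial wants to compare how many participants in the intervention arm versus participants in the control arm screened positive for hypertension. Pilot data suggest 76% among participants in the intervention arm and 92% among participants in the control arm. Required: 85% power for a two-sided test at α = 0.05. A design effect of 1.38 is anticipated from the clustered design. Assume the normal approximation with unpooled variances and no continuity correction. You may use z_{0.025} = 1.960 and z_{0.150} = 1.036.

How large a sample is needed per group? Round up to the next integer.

n = 124 per group

n = (z_{α/2} + z_β)² · [p₁(1−p₁) + p₂(1−p₂)] / (p₁ − p₂)²
  = (1.960 + 1.036)² · (0.76·0.24 + 0.92·0.08) / (-0.16)²
  = (2.996)² · (0.1824 + 0.0736) / 0.0256
  = 8.9760 · 0.2560 / 0.0256
  = 89.76
Design effect: 1.38 × 89.76 = 123.87.
Round up → n = 124 per group.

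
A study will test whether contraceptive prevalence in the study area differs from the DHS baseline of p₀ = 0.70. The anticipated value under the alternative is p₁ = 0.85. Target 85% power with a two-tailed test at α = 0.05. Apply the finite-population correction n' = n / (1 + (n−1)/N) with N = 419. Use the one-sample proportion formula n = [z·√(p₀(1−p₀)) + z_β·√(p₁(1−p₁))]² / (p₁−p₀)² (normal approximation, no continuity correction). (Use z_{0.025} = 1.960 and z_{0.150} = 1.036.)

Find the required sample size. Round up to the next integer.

n = [z_{α/2}·√(p₀q₀) + z_β·√(p₁q₁)]² / (p₁ − p₀)²
  = [1.960·√(0.70·0.30) + 1.036·√(0.85·0.15)]² / (0.15)²
  = [1.960·0.4583 + 1.036·0.3571]² / 0.0225
  = [1.2681]² / 0.0225
  = 71.47
Finite-population correction (N = 419): 71.47 / (1 + (71.47 − 1)/419) = 61.18.
Round up → n = 62.

n = 62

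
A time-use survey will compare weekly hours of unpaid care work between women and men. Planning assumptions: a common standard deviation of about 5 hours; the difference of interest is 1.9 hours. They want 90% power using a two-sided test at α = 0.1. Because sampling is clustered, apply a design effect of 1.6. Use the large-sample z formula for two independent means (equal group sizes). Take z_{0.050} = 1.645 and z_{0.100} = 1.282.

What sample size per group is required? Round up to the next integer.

n = (z_{α/2} + z_β)² · (σ₁² + σ₂²) / δ²
  = (1.645 + 1.282)² · (2·5² = 50) / 1.9²
  = 8.5673 · 50 / 3.61
  = 118.66
Design effect: 1.6 × 118.66 = 189.86.
Round up → n = 190 per group.

n = 190 per group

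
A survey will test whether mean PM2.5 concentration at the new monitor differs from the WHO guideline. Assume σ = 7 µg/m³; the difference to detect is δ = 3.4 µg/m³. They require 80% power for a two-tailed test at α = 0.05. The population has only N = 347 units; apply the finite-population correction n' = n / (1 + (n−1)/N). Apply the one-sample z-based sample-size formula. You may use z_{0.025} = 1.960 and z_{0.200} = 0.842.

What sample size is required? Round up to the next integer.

n = (z_{α/2} + z_β)² · σ² / δ²
  = (1.960 + 0.842)² · 7² / 3.4²
  = 7.8512 · 49 / 11.56
  = 33.28
Finite-population correction (N = 347): 33.28 / (1 + (33.28 − 1)/347) = 30.45.
Round up → n = 31.

n = 31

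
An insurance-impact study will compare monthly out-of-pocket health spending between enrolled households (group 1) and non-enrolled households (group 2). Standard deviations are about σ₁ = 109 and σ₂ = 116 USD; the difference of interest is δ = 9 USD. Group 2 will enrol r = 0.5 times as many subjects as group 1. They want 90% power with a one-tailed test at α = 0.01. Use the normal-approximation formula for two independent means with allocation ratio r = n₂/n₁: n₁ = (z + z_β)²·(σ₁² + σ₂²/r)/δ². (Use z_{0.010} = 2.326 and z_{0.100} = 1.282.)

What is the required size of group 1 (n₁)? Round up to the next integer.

n₁ = (z_α + z_β)² · (σ₁² + σ₂²/r) / δ²
   = (2.326 + 1.282)² · (109² + 116²/0.5) / 9²
   = 13.0177 · (11881 + 26912) / 81
   = 13.0177 · 38793 / 81
   = 6234.50
Round up → n₁ = 6235; n₂ = r·n₁ = 0.5 × 6235 = 3118.

n₁ = 6235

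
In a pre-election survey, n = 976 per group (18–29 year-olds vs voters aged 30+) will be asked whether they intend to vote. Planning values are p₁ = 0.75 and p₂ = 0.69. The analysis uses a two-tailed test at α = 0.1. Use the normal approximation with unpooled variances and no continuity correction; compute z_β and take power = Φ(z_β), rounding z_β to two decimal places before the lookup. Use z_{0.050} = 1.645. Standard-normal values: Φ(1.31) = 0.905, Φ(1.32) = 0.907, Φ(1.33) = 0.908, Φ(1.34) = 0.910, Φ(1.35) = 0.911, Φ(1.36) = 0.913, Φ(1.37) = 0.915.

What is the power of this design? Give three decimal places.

z_β = |p₁−p₂|·√(n/[p₁q₁+p₂q₂]) − z_{α/2}
    = 0.06 · √(976/0.4014) − 1.645
    = 0.06 · 49.3101 − 1.645
    = 2.9586 − 1.645 = 1.3136 → 1.31
Power = Φ(1.31) = 0.905.

Power ≈ 0.905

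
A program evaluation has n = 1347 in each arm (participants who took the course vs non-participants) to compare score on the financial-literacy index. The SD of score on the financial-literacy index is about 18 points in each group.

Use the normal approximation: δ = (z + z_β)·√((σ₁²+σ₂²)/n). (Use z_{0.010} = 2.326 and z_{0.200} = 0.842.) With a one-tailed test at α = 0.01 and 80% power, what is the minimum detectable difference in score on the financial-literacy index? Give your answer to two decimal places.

Minimum detectable difference ≈ 2.20 points

δ = (z_α + z_β) · √((σ₁²+σ₂²)/n)
  = (2.326 + 0.842) · √(648/1347)
  = 3.168 · √0.48107
  = 3.168 · 0.6936
  = 2.1973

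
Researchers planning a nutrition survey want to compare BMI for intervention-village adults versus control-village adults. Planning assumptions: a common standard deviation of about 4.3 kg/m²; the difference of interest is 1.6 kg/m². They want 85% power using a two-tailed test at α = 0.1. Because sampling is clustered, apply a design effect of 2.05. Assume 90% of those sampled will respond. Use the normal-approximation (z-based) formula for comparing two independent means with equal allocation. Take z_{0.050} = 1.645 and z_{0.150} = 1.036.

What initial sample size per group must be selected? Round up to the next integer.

n = 237 per group

n = (z_{α/2} + z_β)² · (σ₁² + σ₂²) / δ²
  = (1.645 + 1.036)² · (2·4.3² = 36.98) / 1.6²
  = 7.1878 · 36.98 / 2.56
  = 103.83
Design effect: 2.05 × 103.83 = 212.85.
Adjust for 90% response: 212.85 / 0.90 = 236.50.
Round up → n = 237 per group.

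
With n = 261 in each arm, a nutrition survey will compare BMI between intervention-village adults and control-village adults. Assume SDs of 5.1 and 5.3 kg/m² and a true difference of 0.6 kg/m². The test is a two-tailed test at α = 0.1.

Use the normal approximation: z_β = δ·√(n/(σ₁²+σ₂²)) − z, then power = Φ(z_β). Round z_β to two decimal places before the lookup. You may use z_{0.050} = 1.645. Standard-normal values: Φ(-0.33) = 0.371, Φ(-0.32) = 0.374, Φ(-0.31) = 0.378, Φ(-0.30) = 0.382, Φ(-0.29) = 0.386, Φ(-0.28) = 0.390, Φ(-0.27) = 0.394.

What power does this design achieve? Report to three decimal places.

Power ≈ 0.371

z_β = δ·√(n/(σ₁²+σ₂²)) − z_{α/2}
    = 0.6 · √(261/54.1) − 1.645
    = 0.6 · 2.19645 − 1.645
    = 1.3179 − 1.645 = -0.3271 → -0.33
Power = Φ(-0.33) = 0.371.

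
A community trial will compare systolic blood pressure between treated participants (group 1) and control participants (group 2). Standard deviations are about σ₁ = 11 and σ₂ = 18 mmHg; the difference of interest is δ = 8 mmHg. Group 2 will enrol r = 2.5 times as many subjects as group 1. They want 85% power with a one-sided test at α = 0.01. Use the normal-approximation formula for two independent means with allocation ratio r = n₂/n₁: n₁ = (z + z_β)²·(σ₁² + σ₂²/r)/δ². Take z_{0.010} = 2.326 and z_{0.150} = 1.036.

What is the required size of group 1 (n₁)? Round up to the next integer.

n₁ = (z_α + z_β)² · (σ₁² + σ₂²/r) / δ²
   = (2.326 + 1.036)² · (11² + 18²/2.5) / 8²
   = 11.3030 · (121 + 129.6) / 64
   = 11.3030 · 250.6 / 64
   = 44.26
Round up → n₁ = 45; n₂ = r·n₁ = 2.5 × 45 = 113.

n₁ = 45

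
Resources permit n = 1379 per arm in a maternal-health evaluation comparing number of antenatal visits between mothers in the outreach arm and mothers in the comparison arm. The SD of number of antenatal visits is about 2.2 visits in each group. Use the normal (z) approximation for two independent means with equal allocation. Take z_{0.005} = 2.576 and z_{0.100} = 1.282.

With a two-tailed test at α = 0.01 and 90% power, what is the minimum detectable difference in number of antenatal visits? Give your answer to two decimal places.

δ = (z_{α/2} + z_β) · √((σ₁²+σ₂²)/n)
  = (2.576 + 1.282) · √(9.68/1379)
  = 3.858 · √0.00702
  = 3.858 · 0.0838
  = 0.3232

Minimum detectable difference ≈ 0.32 visits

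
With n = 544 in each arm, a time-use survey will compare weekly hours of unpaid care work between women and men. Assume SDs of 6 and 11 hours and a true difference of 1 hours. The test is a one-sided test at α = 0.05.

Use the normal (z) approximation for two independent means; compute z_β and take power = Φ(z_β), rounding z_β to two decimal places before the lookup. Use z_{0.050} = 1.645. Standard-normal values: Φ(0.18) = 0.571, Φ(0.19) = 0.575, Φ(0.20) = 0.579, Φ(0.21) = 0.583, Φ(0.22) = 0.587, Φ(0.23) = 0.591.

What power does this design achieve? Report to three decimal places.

z_β = δ·√(n/(σ₁²+σ₂²)) − z_α
    = 1 · √(544/157) − 1.645
    = 1 · 1.86144 − 1.645
    = 1.8614 − 1.645 = 0.2164 → 0.22
Power = Φ(0.22) = 0.587.

Power ≈ 0.587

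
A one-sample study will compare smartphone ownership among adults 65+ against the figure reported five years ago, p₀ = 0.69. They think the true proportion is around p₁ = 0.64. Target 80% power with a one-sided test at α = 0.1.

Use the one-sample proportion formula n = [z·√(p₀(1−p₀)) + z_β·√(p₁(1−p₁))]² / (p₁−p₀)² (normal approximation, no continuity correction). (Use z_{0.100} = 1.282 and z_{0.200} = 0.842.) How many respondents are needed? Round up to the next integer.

n = 398

n = [z_α·√(p₀q₀) + z_β·√(p₁q₁)]² / (p₁ − p₀)²
  = [1.282·√(0.69·0.31) + 0.842·√(0.64·0.36)]² / (-0.05)²
  = [1.282·0.4625 + 0.842·0.4800]² / 0.0025
  = [0.9971]² / 0.0025
  = 397.66
Round up → n = 398.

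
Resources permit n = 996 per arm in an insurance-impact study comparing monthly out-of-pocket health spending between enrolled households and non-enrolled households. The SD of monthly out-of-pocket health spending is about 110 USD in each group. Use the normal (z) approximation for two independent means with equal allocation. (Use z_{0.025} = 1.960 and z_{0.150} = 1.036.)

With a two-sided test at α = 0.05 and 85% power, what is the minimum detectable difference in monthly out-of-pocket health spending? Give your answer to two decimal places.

δ = (z_{α/2} + z_β) · √((σ₁²+σ₂²)/n)
  = (1.960 + 1.036) · √(24200/996)
  = 2.996 · √24.2972
  = 2.996 · 4.9292
  = 14.7679

Minimum detectable difference ≈ 14.77 USD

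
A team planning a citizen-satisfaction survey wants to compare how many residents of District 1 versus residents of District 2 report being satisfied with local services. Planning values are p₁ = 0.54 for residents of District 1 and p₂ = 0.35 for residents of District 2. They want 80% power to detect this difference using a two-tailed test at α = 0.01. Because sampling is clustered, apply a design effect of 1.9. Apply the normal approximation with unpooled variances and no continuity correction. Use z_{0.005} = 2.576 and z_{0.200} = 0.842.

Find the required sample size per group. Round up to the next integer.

n = (z_{α/2} + z_β)² · [p₁(1−p₁) + p₂(1−p₂)] / (p₁ − p₂)²
  = (2.576 + 0.842)² · (0.54·0.46 + 0.35·0.65) / (0.19)²
  = (3.418)² · (0.2484 + 0.2275) / 0.0361
  = 11.6827 · 0.4759 / 0.0361
  = 154.01
Design effect: 1.9 × 154.01 = 292.62.
Round up → n = 293 per group.

n = 293 per group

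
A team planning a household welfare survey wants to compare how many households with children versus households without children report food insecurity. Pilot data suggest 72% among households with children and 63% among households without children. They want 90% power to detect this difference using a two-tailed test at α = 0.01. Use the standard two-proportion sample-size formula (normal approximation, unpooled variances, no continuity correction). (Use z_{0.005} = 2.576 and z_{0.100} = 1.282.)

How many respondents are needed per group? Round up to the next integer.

n = 799 per group

n = (z_{α/2} + z_β)² · [p₁(1−p₁) + p₂(1−p₂)] / (p₁ − p₂)²
  = (2.576 + 1.282)² · (0.72·0.28 + 0.63·0.37) / (0.09)²
  = (3.858)² · (0.2016 + 0.2331) / 0.0081
  = 14.8842 · 0.4347 / 0.0081
  = 798.78
Round up → n = 799 per group.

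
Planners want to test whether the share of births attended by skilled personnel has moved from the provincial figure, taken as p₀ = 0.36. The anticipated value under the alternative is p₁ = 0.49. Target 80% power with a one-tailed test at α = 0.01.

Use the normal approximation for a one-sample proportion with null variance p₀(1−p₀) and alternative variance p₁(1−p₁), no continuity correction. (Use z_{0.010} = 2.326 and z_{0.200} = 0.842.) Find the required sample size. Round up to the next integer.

n = [z_α·√(p₀q₀) + z_β·√(p₁q₁)]² / (p₁ − p₀)²
  = [2.326·√(0.36·0.64) + 0.842·√(0.49·0.51)]² / (0.13)²
  = [2.326·0.4800 + 0.842·0.4999]² / 0.0169
  = [1.5374]² / 0.0169
  = 139.86
Round up → n = 140.

n = 140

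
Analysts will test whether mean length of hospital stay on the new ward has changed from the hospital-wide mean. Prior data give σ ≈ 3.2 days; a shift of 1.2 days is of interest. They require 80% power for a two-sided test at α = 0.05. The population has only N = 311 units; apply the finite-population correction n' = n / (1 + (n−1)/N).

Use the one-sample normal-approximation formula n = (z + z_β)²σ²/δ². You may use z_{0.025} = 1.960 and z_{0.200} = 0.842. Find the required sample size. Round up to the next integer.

n = (z_{α/2} + z_β)² · σ² / δ²
  = (1.960 + 0.842)² · 3.2² / 1.2²
  = 7.8512 · 10.24 / 1.44
  = 55.83
Finite-population correction (N = 311): 55.83 / (1 + (55.83 − 1)/311) = 47.46.
Round up → n = 48.

n = 48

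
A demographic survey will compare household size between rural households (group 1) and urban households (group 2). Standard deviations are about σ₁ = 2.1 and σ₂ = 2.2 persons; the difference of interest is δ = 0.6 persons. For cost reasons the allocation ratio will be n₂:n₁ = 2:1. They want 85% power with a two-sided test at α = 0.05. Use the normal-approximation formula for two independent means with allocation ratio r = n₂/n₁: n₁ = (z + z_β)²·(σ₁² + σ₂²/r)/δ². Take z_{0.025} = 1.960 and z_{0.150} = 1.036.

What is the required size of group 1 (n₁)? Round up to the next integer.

n₁ = 171

n₁ = (z_{α/2} + z_β)² · (σ₁² + σ₂²/r) / δ²
   = (1.960 + 1.036)² · (2.1² + 2.2²/2) / 0.6²
   = 8.9760 · (4.41 + 2.42) / 0.36
   = 8.9760 · 6.83 / 0.36
   = 170.29
Round up → n₁ = 171; n₂ = r·n₁ = 2 × 171 = 342.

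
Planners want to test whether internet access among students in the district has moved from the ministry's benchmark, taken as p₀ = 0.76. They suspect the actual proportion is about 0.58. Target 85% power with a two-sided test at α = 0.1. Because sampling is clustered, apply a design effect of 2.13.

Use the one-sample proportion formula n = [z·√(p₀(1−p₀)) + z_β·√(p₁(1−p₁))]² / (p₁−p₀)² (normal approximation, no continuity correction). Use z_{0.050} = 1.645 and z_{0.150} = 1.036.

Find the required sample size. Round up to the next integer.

n = [z_{α/2}·√(p₀q₀) + z_β·√(p₁q₁)]² / (p₁ − p₀)²
  = [1.645·√(0.76·0.24) + 1.036·√(0.58·0.42)]² / (-0.18)²
  = [1.645·0.4271 + 1.036·0.4936]² / 0.0324
  = [1.2139]² / 0.0324
  = 45.48
Design effect: 2.13 × 45.48 = 96.87.
Round up → n = 97.

n = 97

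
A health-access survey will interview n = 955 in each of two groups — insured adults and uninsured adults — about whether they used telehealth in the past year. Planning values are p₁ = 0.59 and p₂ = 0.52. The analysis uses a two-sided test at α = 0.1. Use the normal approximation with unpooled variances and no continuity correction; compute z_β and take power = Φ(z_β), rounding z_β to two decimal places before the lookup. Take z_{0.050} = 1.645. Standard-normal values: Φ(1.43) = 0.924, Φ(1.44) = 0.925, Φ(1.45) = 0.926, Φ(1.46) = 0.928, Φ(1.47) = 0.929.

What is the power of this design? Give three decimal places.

z_β = |p₁−p₂|·√(n/[p₁q₁+p₂q₂]) − z_{α/2}
    = 0.07 · √(955/0.4915) − 1.645
    = 0.07 · 44.0798 − 1.645
    = 3.0856 − 1.645 = 1.4406 → 1.44
Power = Φ(1.44) = 0.925.

Power ≈ 0.925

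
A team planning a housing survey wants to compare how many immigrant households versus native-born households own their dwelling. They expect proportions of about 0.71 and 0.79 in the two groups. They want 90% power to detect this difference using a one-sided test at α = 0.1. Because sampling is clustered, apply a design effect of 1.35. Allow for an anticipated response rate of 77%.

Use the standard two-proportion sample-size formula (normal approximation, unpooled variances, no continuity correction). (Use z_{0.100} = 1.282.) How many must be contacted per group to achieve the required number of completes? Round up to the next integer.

n = 670 per group

n = (z_α + z_β)² · [p₁(1−p₁) + p₂(1−p₂)] / (p₁ − p₂)²
  = (1.282 + 1.282)² · (0.71·0.29 + 0.79·0.21) / (-0.08)²
  = (2.564)² · (0.2059 + 0.1659) / 0.0064
  = 6.5741 · 0.3718 / 0.0064
  = 381.91
Design effect: 1.35 × 381.91 = 515.58.
Adjust for 77% response: 515.58 / 0.77 = 669.59.
Round up → n = 670 per group.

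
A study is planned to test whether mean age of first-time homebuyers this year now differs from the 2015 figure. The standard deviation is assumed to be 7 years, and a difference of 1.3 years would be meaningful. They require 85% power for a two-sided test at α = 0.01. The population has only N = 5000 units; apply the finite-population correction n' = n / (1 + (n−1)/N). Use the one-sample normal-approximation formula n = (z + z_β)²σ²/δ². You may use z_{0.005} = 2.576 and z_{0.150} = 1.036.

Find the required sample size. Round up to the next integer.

n = 352

n = (z_{α/2} + z_β)² · σ² / δ²
  = (2.576 + 1.036)² · 7² / 1.3²
  = 13.0465 · 49 / 1.69
  = 378.27
Finite-population correction (N = 5000): 378.27 / (1 + (378.27 − 1)/5000) = 351.73.
Round up → n = 352.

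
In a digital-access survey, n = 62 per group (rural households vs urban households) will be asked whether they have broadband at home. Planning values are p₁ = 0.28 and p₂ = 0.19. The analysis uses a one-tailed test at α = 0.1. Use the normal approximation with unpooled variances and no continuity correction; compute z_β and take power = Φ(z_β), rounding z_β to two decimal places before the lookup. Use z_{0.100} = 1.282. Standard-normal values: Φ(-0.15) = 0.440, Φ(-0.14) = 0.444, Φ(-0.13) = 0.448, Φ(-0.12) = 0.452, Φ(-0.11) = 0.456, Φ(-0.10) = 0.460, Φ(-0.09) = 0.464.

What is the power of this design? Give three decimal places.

Power ≈ 0.464

z_β = |p₁−p₂|·√(n/[p₁q₁+p₂q₂]) − z_α
    = 0.09 · √(62/0.3555) − 1.282
    = 0.09 · 13.2061 − 1.282
    = 1.1886 − 1.282 = -0.0934 → -0.09
Power = Φ(-0.09) = 0.464.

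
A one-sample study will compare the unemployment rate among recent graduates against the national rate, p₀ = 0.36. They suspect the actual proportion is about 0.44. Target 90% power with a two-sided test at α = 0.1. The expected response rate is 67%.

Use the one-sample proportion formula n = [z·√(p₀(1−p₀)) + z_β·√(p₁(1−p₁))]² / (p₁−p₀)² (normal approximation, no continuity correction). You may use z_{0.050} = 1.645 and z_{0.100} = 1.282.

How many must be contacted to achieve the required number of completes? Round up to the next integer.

n = 475

n = [z_{α/2}·√(p₀q₀) + z_β·√(p₁q₁)]² / (p₁ − p₀)²
  = [1.645·√(0.36·0.64) + 1.282·√(0.44·0.56)]² / (0.08)²
  = [1.645·0.4800 + 1.282·0.4964]² / 0.0064
  = [1.4260]² / 0.0064
  = 317.72
Adjust for 67% response: 317.72 / 0.67 = 474.20.
Round up → n = 475.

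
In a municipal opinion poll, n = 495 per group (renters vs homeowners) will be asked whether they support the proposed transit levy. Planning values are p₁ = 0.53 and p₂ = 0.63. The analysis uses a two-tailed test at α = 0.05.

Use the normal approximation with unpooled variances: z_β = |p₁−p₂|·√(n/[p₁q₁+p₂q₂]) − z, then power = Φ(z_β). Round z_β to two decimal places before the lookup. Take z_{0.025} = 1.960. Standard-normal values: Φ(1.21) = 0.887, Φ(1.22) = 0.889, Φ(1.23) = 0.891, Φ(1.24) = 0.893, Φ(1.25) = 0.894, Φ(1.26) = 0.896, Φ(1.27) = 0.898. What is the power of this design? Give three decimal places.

Power ≈ 0.893

z_β = |p₁−p₂|·√(n/[p₁q₁+p₂q₂]) − z_{α/2}
    = 0.10 · √(495/0.4822) − 1.960
    = 0.10 · 32.0397 − 1.960
    = 3.2040 − 1.960 = 1.2440 → 1.24
Power = Φ(1.24) = 0.893.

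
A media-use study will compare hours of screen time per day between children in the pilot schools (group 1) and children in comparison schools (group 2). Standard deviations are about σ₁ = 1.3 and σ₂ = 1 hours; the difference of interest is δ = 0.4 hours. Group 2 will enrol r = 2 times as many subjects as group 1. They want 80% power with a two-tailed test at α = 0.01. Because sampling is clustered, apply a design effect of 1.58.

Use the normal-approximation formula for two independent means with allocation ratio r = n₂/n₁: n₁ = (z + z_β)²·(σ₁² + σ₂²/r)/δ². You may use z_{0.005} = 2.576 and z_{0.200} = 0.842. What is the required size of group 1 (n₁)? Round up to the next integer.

n₁ = (z_{α/2} + z_β)² · (σ₁² + σ₂²/r) / δ²
   = (2.576 + 0.842)² · (1.3² + 1²/2) / 0.4²
   = 11.6827 · (1.69 + 0.5) / 0.16
   = 11.6827 · 2.19 / 0.16
   = 159.91
Design effect: 1.58 × 159.91 = 252.65.
Round up → n₁ = 253; n₂ = r·n₁ = 2 × 253 = 506.

n₁ = 253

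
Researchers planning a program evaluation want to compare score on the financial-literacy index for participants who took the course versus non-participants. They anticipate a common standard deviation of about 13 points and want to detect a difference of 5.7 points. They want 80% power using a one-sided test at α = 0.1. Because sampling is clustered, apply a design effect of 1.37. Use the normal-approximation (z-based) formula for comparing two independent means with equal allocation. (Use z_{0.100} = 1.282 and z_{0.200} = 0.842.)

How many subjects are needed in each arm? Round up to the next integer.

n = 65 per group

n = (z_α + z_β)² · (σ₁² + σ₂²) / δ²
  = (1.282 + 0.842)² · (2·13² = 338) / 5.7²
  = 4.5114 · 338 / 32.49
  = 46.93
Design effect: 1.37 × 46.93 = 64.30.
Round up → n = 65 per group.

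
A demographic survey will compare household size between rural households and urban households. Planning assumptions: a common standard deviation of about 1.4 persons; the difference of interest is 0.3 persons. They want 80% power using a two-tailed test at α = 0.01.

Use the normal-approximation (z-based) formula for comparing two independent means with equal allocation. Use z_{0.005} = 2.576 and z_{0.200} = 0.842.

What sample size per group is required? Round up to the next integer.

n = 509 per group

n = (z_{α/2} + z_β)² · (σ₁² + σ₂²) / δ²
  = (2.576 + 0.842)² · (2·1.4² = 3.92) / 0.3²
  = 11.6827 · 3.92 / 0.09
  = 508.85
Round up → n = 509 per group.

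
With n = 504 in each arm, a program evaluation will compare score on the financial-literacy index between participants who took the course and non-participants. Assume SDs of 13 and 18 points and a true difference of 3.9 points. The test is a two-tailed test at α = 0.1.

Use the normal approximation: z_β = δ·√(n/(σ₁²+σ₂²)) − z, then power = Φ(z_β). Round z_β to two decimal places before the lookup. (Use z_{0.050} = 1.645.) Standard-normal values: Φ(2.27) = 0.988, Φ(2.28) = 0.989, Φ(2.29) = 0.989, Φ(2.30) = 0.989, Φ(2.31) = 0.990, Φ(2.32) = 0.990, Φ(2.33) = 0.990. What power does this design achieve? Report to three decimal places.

Power ≈ 0.989

z_β = δ·√(n/(σ₁²+σ₂²)) − z_{α/2}
    = 3.9 · √(504/493) − 1.645
    = 3.9 · 1.01109 − 1.645
    = 3.9433 − 1.645 = 2.2983 → 2.30
Power = Φ(2.30) = 0.989.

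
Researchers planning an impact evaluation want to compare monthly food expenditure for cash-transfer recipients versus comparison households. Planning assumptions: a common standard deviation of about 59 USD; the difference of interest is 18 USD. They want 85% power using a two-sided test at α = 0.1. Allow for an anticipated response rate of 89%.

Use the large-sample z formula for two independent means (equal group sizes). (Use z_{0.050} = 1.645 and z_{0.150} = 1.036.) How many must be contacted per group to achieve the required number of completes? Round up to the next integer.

n = 174 per group

n = (z_{α/2} + z_β)² · (σ₁² + σ₂²) / δ²
  = (1.645 + 1.036)² · (2·59² = 6962) / 18²
  = 7.1878 · 6962 / 324
  = 154.45
Adjust for 89% response: 154.45 / 0.89 = 173.54.
Round up → n = 174 per group.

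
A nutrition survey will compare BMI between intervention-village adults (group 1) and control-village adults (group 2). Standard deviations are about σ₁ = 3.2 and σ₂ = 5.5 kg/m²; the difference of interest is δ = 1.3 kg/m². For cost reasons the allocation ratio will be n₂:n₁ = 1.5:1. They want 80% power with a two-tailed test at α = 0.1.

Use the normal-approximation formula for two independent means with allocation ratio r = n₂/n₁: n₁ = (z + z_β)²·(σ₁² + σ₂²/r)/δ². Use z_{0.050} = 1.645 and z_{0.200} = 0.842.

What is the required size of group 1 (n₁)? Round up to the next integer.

n₁ = 112

n₁ = (z_{α/2} + z_β)² · (σ₁² + σ₂²/r) / δ²
   = (1.645 + 0.842)² · (3.2² + 5.5²/1.5) / 1.3²
   = 6.1852 · (10.24 + 20.1667) / 1.69
   = 6.1852 · 30.4067 / 1.69
   = 111.28
Round up → n₁ = 112; n₂ = r·n₁ = 1.5 × 112 = 168.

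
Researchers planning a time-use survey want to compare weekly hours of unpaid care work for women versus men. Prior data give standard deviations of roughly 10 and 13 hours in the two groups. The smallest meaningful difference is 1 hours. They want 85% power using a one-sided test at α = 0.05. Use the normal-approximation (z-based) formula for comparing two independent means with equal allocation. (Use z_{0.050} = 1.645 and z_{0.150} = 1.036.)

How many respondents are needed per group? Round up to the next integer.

n = (z_α + z_β)² · (σ₁² + σ₂²) / δ²
  = (1.645 + 1.036)² · (10² + 13² = 269) / 1²
  = 7.1878 · 269 / 1
  = 1933.51
Round up → n = 1934 per group.

n = 1934 per group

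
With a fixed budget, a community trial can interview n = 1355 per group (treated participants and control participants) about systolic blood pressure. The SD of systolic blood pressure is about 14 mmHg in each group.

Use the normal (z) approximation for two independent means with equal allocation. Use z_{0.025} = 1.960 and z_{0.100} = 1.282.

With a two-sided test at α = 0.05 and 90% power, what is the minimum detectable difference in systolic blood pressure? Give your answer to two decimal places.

Minimum detectable difference ≈ 1.74 mmHg

δ = (z_{α/2} + z_β) · √((σ₁²+σ₂²)/n)
  = (1.960 + 1.282) · √(392/1355)
  = 3.242 · √0.2893
  = 3.242 · 0.5379
  = 1.7438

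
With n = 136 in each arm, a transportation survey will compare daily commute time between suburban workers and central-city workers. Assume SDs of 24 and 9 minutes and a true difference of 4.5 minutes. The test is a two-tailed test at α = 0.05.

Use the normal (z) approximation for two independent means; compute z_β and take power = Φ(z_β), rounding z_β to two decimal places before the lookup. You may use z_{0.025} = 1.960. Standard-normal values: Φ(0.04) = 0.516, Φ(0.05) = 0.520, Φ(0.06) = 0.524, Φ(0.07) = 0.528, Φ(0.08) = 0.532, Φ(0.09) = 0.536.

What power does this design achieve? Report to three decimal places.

Power ≈ 0.536

z_β = δ·√(n/(σ₁²+σ₂²)) − z_{α/2}
    = 4.5 · √(136/657) − 1.960
    = 4.5 · 0.45497 − 1.960
    = 2.0474 − 1.960 = 0.0874 → 0.09
Power = Φ(0.09) = 0.536.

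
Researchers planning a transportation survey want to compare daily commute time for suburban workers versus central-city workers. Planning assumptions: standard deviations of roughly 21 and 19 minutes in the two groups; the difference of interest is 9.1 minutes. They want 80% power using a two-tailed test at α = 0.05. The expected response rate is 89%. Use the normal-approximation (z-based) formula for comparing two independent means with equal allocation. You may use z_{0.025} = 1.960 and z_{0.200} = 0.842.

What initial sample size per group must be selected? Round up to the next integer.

n = (z_{α/2} + z_β)² · (σ₁² + σ₂²) / δ²
  = (1.960 + 0.842)² · (21² + 19² = 802) / 9.1²
  = 7.8512 · 802 / 82.81
  = 76.04
Adjust for 89% response: 76.04 / 0.89 = 85.44.
Round up → n = 86 per group.

n = 86 per group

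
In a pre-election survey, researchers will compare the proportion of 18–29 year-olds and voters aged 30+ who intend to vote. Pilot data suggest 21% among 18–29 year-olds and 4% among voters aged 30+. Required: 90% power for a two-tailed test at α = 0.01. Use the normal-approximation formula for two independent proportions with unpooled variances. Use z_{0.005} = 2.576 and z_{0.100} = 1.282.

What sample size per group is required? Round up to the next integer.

n = (z_{α/2} + z_β)² · [p₁(1−p₁) + p₂(1−p₂)] / (p₁ − p₂)²
  = (2.576 + 1.282)² · (0.21·0.79 + 0.04·0.96) / (0.17)²
  = (3.858)² · (0.1659 + 0.0384) / 0.0289
  = 14.8842 · 0.2043 / 0.0289
  = 105.22
Round up → n = 106 per group.

n = 106 per group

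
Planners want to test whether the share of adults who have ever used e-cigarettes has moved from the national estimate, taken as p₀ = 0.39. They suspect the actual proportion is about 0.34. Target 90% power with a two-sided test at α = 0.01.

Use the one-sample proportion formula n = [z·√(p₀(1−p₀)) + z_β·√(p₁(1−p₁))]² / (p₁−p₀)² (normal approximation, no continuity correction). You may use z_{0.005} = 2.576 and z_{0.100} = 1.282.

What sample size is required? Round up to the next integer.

n = [z_{α/2}·√(p₀q₀) + z_β·√(p₁q₁)]² / (p₁ − p₀)²
  = [2.576·√(0.39·0.61) + 1.282·√(0.34·0.66)]² / (-0.05)²
  = [2.576·0.4877 + 1.282·0.4737]² / 0.0025
  = [1.8637]² / 0.0025
  = 1389.41
Round up → n = 1390.

n = 1390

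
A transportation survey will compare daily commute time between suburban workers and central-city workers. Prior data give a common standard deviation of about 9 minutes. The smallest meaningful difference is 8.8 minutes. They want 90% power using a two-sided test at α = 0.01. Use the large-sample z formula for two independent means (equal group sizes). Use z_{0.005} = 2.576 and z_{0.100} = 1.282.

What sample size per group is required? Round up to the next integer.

n = 32 per group

n = (z_{α/2} + z_β)² · (σ₁² + σ₂²) / δ²
  = (2.576 + 1.282)² · (2·9² = 162) / 8.8²
  = 14.8842 · 162 / 77.44
  = 31.14
Round up → n = 32 per group.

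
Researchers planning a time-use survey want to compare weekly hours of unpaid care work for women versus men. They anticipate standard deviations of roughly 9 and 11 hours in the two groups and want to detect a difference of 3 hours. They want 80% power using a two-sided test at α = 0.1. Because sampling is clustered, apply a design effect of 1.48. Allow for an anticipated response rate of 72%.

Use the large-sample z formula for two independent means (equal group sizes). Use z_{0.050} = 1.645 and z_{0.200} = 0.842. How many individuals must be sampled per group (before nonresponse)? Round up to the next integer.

n = (z_{α/2} + z_β)² · (σ₁² + σ₂²) / δ²
  = (1.645 + 0.842)² · (9² + 11² = 202) / 3²
  = 6.1852 · 202 / 9
  = 138.82
Design effect: 1.48 × 138.82 = 205.46.
Adjust for 72% response: 205.46 / 0.72 = 285.36.
Round up → n = 286 per group.

n = 286 per group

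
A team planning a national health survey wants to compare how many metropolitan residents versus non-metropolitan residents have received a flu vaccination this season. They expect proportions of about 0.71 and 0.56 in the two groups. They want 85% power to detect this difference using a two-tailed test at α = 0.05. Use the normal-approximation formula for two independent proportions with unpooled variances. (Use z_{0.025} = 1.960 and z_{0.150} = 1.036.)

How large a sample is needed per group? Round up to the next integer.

n = (z_{α/2} + z_β)² · [p₁(1−p₁) + p₂(1−p₂)] / (p₁ − p₂)²
  = (1.960 + 1.036)² · (0.71·0.29 + 0.56·0.44) / (0.15)²
  = (2.996)² · (0.2059 + 0.2464) / 0.0225
  = 8.9760 · 0.4523 / 0.0225
  = 180.44
Round up → n = 181 per group.

n = 181 per group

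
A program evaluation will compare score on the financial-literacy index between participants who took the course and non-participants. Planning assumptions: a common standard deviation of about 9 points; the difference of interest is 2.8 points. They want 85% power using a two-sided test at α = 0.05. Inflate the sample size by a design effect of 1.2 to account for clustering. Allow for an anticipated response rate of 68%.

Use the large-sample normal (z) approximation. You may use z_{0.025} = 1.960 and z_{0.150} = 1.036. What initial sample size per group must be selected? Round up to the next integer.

n = 328 per group

n = (z_{α/2} + z_β)² · (σ₁² + σ₂²) / δ²
  = (1.960 + 1.036)² · (2·9² = 162) / 2.8²
  = 8.9760 · 162 / 7.84
  = 185.47
Design effect: 1.2 × 185.47 = 222.57.
Adjust for 68% response: 222.57 / 0.68 = 327.31.
Round up → n = 328 per group.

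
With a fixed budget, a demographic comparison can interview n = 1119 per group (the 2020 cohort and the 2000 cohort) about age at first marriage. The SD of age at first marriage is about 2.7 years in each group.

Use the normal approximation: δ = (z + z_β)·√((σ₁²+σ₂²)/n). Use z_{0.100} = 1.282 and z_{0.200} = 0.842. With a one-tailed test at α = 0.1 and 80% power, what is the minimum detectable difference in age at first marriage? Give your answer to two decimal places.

Minimum detectable difference ≈ 0.24 years

δ = (z_α + z_β) · √((σ₁²+σ₂²)/n)
  = (1.282 + 0.842) · √(14.58/1119)
  = 2.124 · √0.01303
  = 2.124 · 0.1141
  = 0.2424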